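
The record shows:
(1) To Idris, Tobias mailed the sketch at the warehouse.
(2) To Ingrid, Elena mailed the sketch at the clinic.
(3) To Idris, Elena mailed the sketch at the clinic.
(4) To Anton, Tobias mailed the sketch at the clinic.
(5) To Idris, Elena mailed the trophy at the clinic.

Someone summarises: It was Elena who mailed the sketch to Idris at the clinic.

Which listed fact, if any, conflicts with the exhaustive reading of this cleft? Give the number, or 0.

0

The cleft puts "Elena" in focus and presupposes the open proposition with the sketch as thing and Idris as recipient and at the clinic as setting.
The exhaustive reading says no other agent fits that background.
No listed fact matches the background with a different agent. Exhaustivity holds.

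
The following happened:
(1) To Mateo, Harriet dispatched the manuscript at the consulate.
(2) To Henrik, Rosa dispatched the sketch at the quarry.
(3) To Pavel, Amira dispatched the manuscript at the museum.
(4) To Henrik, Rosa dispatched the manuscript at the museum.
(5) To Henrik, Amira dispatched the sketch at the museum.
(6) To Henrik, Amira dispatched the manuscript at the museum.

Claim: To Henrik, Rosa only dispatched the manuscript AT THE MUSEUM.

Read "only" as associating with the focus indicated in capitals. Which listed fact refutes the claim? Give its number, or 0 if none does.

Focus (in capitals) is "at the museum" — the setting. "Only" excludes alternative settings while holding fixed same agent, thing, recipient (Rosa / the manuscript / Henrik).
Every other fact changes something in the background, not just the setting. Nothing refutes the claim.

0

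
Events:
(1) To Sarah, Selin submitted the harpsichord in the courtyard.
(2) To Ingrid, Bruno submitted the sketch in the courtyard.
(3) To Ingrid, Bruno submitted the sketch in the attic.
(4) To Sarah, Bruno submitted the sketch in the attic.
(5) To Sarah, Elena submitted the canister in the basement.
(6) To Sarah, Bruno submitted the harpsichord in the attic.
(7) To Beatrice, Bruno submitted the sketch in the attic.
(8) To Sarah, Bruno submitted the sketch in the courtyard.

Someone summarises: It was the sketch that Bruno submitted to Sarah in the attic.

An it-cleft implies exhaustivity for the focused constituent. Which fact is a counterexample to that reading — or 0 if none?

Focus of the cleft: "the sketch" (the thing). Presupposed background: Bruno as agent and Sarah as recipient and in the attic as setting.
The exhaustive reading says no other thing fits that background.
But fact (6) also has Bruno as agent and Sarah as recipient and in the attic as setting, with thing = the harpsichord — so the exhaustive reading fails.

6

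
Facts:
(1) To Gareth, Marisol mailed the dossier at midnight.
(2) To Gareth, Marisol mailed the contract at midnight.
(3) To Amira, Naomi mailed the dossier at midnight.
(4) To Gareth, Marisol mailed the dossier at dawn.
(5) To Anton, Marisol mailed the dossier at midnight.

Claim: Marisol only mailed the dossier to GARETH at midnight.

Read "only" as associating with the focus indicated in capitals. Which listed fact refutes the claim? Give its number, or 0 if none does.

5

Focus (in capitals) is "Gareth" — the recipient. "Only" excludes alternative recipients while holding fixed Marisol as agent and the dossier as thing and at midnight as setting.
Fact (5) matches on Marisol as agent and the dossier as thing and at midnight as setting, but has recipient = Anton instead. That refutes the claim.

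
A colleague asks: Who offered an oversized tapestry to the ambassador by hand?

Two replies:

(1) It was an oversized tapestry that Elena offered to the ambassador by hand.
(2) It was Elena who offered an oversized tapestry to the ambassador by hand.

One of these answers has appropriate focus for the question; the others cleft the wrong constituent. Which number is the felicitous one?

2

The question word "who" targets the subject (agent).
Option (1) clefts "an oversized tapestry" — the direct object, not what was asked.
Option (2) clefts "Elena" — that matches what the question asks about.
So the congruent reply is (2).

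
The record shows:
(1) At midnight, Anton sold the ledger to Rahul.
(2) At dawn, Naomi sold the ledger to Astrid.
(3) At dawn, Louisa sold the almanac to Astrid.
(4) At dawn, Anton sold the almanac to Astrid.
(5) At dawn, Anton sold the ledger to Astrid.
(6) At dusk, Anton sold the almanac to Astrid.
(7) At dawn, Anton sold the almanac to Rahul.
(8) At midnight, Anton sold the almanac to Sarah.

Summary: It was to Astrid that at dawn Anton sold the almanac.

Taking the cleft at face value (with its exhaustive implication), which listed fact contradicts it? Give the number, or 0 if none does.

7

The cleft puts "Astrid" in focus and presupposes the open proposition with agent = Anton, thing = the almanac, setting = at dawn.
Exhaustivity: Astrid is the only recipient satisfying that background.
But fact (7) also has agent = Anton, thing = the almanac, setting = at dawn, with recipient = Rahul — so the exhaustive reading fails.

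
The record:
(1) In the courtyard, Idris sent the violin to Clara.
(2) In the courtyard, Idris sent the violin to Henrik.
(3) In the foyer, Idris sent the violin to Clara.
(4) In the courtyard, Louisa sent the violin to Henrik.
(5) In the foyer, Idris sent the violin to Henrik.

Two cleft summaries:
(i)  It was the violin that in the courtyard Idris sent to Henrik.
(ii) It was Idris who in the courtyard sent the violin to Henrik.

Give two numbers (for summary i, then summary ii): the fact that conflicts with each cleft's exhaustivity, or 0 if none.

(i): focus "the violin". No fact shares Idris as agent and Henrik as recipient and in the courtyard as setting with a different thing. 0.
(ii): focus "Idris". Looking for the violin as thing and Henrik as recipient and in the courtyard as setting with some other agent — fact (4) has Louisa there. Refuted.

0, 4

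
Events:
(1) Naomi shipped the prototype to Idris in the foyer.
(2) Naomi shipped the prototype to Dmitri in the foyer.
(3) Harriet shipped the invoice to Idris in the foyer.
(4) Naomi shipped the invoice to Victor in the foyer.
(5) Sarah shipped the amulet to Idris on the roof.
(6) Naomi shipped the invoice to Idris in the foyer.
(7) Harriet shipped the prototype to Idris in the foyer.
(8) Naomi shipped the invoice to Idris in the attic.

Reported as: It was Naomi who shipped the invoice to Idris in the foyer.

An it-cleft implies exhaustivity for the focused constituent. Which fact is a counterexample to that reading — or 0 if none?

Focus of the cleft: "Naomi" (the agent). Presupposed background: the invoice as thing and Idris as recipient and in the foyer as setting.
The exhaustive reading says no other agent fits that background.
Fact (3) shares the background but with agent = Harriet; exhaustivity is violated.

3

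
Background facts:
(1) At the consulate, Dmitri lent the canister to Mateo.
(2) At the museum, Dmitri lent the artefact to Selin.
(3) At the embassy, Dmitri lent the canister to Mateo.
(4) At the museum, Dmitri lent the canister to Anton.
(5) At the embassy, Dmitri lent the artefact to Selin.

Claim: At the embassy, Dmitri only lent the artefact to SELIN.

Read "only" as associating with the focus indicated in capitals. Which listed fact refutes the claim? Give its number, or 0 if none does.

0

Focus (in capitals) is "Selin" — the recipient. "Only" excludes alternative recipients while holding fixed agent = Dmitri, thing = the artefact, setting = at the embassy.
Every other fact changes something in the background, not just the recipient. Nothing refutes the claim.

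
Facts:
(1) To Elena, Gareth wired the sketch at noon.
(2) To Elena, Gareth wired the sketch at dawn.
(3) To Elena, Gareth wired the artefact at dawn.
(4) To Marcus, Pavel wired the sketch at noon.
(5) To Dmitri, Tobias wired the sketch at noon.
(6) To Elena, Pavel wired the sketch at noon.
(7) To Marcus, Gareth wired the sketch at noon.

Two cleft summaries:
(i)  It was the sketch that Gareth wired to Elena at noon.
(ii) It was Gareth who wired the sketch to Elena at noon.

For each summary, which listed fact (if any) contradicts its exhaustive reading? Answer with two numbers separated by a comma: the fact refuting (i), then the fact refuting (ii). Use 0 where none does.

Summary (i) focuses "the sketch" (the thing); background agent = Gareth, recipient = Elena, setting = at noon. No fact matches that background with a different thing, so 0.
Summary (ii) focuses "Gareth" (the agent); background thing = the sketch, recipient = Elena, setting = at noon. Fact (6) matches that background with agent = Pavel — refutes (ii).

0, 6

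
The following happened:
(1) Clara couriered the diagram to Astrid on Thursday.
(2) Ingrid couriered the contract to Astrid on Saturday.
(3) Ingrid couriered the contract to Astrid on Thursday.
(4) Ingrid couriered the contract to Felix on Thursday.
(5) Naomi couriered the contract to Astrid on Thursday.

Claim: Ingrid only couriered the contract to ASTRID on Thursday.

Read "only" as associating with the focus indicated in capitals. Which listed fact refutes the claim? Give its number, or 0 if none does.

Focus (in capitals) is "Astrid" — the recipient. "Only" excludes alternative recipients while holding fixed Ingrid as agent and the contract as thing and on Thursday as setting.
Fact (4) shares the background but differs in recipient (Felix) — a counterexample.

4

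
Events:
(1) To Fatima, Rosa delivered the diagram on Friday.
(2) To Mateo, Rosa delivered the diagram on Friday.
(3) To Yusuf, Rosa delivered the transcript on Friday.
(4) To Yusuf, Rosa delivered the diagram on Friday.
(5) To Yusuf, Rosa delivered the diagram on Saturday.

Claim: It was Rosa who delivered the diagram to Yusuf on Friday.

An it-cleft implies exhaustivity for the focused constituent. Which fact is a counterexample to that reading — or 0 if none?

Focus of the cleft: "Rosa" (the agent). Presupposed background: the diagram as thing and Yusuf as recipient and on Friday as setting.
Exhaustivity: Rosa is the only agent satisfying that background.
No listed fact matches the background with a different agent. Exhaustivity holds.

0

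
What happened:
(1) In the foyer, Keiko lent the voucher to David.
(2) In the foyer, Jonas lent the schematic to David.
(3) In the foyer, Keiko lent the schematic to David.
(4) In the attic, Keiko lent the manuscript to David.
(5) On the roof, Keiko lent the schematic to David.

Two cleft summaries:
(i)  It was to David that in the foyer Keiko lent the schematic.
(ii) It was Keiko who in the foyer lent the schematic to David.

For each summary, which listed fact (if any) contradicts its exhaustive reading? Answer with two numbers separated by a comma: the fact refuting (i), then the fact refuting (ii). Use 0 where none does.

(i): focus "David". No fact shares Keiko as agent and the schematic as thing and in the foyer as setting with a different recipient. 0.
(ii): focus "Keiko". Looking for the schematic as thing and David as recipient and in the foyer as setting with some other agent — fact (2) has Jonas there. Refuted.

0, 2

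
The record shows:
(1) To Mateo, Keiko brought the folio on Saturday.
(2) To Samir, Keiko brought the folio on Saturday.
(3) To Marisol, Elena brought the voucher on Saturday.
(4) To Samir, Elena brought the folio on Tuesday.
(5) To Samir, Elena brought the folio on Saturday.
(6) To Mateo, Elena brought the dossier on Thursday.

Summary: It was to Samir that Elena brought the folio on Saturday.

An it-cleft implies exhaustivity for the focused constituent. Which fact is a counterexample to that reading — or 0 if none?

0

Focus of the cleft: "Samir" (the recipient). Presupposed background: Elena as agent and the folio as thing and on Saturday as setting.
The exhaustive reading says no other recipient fits that background.
No listed fact matches the background with a different recipient. Exhaustivity holds.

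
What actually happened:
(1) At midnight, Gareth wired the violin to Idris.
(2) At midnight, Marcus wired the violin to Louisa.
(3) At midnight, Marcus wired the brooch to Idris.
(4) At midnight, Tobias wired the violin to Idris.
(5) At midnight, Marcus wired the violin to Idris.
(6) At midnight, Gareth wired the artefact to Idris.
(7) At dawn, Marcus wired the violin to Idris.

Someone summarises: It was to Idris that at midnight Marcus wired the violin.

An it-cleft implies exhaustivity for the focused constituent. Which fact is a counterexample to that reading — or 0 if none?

2

Focus of the cleft: "Idris" (the recipient). Presupposed background: agent = Marcus, thing = the violin, setting = at midnight.
The exhaustive reading says no other recipient fits that background.
Fact (2) shares the background but with recipient = Louisa; exhaustivity is violated.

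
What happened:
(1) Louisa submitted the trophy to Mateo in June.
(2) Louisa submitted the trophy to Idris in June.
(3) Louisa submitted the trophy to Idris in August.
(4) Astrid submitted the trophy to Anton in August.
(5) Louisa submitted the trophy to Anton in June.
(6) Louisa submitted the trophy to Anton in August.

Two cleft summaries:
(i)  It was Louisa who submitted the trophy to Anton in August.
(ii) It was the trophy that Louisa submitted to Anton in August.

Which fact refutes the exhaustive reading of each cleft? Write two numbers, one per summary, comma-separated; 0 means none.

4, 0

Summary (i) focuses "Louisa" (the agent); background thing = the trophy, recipient = Anton, setting = in August. Fact (4) matches that background with agent = Astrid — refutes (i).
Summary (ii) focuses "the trophy" (the thing); background agent = Louisa, recipient = Anton, setting = in August. No fact matches that background with a different thing, so 0.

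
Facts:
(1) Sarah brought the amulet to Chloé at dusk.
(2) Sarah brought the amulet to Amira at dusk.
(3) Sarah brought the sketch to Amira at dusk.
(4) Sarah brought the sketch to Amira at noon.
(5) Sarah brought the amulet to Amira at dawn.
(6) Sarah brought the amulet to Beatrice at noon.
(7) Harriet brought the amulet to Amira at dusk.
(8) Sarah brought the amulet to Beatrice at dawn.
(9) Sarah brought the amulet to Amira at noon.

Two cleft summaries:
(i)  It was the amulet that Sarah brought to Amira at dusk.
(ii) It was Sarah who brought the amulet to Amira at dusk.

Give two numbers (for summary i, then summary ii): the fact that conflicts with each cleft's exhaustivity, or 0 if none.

3, 7

Summary (i) focuses "the amulet" (the thing); background agent = Sarah, recipient = Amira, setting = at dusk. Fact (3) matches that background with thing = the sketch — refutes (i).
Summary (ii) focuses "Sarah" (the agent); background thing = the amulet, recipient = Amira, setting = at dusk. Fact (7) matches that background with agent = Harriet — refutes (ii).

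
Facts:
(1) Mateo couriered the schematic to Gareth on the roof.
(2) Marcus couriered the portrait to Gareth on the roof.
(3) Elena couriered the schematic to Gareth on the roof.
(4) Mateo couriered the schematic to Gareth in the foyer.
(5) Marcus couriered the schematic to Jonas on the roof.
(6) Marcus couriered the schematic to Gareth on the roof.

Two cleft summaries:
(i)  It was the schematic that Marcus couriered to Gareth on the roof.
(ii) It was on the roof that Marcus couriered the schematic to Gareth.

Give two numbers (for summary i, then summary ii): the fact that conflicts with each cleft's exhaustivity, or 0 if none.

(i): focus "the schematic". Looking for agent = Marcus, recipient = Gareth, setting = on the roof with some other thing — fact (2) has the portrait there. Refuted.
(ii): focus "on the roof". No fact shares agent = Marcus, thing = the schematic, recipient = Gareth with a different setting. 0.

2, 0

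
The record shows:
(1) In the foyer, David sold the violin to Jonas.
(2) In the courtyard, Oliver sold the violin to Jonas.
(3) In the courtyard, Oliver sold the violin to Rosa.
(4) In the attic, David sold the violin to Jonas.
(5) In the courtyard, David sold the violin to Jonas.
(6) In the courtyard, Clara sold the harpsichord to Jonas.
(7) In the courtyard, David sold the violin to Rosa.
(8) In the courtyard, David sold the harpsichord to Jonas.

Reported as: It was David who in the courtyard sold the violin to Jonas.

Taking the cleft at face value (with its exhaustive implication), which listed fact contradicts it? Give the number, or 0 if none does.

2

The cleft puts "David" in focus and presupposes the open proposition with thing = the violin, recipient = Jonas, setting = in the courtyard.
The exhaustive reading says no other agent fits that background.
Fact (2) shares the background but with agent = Oliver; exhaustivity is violated.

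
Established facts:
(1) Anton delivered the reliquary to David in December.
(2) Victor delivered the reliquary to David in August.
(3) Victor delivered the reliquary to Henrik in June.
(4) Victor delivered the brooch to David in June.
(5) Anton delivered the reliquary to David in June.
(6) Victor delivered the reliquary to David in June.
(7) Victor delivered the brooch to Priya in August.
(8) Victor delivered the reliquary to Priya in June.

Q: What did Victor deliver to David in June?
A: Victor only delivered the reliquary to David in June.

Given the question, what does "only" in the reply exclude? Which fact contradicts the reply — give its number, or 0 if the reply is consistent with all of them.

4

The question "What did ...?" targets the thing, so in the reply the focus falls on "the reliquary".
So "only" ranges over things; the rest (agent = Victor, recipient = David, setting = in June) is presupposed.
Fact (4) keeps agent = Victor, recipient = David, setting = in June but has thing = the brooch; that refutes the reply.
(Fact (3) would refute a reading with focus on the recipient — but that is not what the question asks.)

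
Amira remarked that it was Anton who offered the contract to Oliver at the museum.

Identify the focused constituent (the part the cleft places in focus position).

In an it-cleft "It was X that/who ...", the clefted constituent X is the focus; the that/who-clause expresses the presupposed open proposition.
Here the focus is "Anton". The backgrounded (presupposed) material includes "the contract", "to Oliver" and "at the museum".

Anton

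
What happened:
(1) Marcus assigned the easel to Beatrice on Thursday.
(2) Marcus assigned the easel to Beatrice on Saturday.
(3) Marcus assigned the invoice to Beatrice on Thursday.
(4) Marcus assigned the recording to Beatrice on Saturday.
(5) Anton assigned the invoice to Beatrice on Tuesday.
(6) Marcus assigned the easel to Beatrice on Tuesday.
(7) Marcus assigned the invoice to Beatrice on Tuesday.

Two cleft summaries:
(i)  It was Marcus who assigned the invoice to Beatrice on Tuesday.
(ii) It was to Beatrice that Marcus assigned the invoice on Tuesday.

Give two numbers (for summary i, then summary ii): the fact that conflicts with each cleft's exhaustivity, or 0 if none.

Summary (i) focuses "Marcus" (the agent); background the invoice as thing and Beatrice as recipient and on Tuesday as setting. Fact (5) matches that background with agent = Anton — refutes (i).
Summary (ii) focuses "Beatrice" (the recipient); background Marcus as agent and the invoice as thing and on Tuesday as setting. No fact matches that background with a different recipient, so 0.

5, 0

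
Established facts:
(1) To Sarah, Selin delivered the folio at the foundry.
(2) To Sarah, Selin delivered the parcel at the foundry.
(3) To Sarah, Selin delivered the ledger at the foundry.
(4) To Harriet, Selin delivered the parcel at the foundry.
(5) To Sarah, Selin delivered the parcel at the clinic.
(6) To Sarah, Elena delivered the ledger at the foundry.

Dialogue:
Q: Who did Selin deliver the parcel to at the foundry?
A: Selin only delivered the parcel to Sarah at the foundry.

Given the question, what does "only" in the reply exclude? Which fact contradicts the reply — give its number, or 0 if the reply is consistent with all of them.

4

Answering "Who did ... to ...?" puts focus on the recipient — here, "Sarah".
So "only" ranges over recipients; the rest (agent = Selin, thing = the parcel, setting = at the foundry) is presupposed.
Fact (4) keeps agent = Selin, thing = the parcel, setting = at the foundry but has recipient = Harriet; that refutes the reply.
(Fact (5) would refute a reading with focus on the setting — but that is not what the question asks.)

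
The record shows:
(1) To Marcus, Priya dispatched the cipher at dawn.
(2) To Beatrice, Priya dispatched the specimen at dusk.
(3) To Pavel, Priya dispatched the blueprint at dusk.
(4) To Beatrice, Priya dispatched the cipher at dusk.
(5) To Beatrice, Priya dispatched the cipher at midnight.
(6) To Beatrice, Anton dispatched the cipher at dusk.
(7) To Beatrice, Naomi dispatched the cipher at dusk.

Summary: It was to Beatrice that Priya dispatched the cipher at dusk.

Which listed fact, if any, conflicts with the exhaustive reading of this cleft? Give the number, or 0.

0

The cleft puts "Beatrice" in focus and presupposes the open proposition with agent = Priya, thing = the cipher, setting = at dusk.
The exhaustive reading says no other recipient fits that background.
No listed fact matches the background with a different recipient. Exhaustivity holds.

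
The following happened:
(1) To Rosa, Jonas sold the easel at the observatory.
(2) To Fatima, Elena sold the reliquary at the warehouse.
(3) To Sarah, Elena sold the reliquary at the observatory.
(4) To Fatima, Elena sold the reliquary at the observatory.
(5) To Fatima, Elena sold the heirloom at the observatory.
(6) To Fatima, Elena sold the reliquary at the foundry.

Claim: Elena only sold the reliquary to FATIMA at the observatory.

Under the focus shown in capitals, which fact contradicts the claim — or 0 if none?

The capitals mark "Fatima" as focus. So "only" rules out other recipients, with the rest (Elena as agent and the reliquary as thing and at the observatory as setting) as background.
Fact (3) matches on Elena as agent and the reliquary as thing and at the observatory as setting, but has recipient = Sarah instead. That refutes the claim.

3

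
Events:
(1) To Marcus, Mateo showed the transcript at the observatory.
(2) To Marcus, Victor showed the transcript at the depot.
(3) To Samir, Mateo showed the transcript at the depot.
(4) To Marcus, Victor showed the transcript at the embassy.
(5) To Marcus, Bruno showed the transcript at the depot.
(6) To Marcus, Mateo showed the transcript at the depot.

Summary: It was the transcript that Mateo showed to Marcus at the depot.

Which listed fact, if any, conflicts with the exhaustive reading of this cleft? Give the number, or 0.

0

Focus of the cleft: "the transcript" (the thing). Presupposed background: Mateo as agent and Marcus as recipient and at the depot as setting.
The exhaustive reading says no other thing fits that background.
Every other fact differs from the presupposition on some backgrounded slot, so none challenges the exhaustivity.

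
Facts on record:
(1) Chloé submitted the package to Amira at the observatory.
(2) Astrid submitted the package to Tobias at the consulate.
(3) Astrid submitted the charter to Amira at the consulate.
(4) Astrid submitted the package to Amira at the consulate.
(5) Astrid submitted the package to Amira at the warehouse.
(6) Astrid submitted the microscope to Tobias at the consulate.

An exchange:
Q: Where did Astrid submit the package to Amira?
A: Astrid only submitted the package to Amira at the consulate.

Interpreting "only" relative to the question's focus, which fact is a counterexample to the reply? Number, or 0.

Answering "Where did ...?" puts focus on the setting — here, "at the consulate".
So "only" ranges over settings; the rest (Astrid as agent and the package as thing and Amira as recipient) is presupposed.
Fact (5) keeps Astrid as agent and the package as thing and Amira as recipient but has setting = at the warehouse; that refutes the reply.
(Fact (2) would refute a reading with focus on the recipient — but that is not what the question asks.)

5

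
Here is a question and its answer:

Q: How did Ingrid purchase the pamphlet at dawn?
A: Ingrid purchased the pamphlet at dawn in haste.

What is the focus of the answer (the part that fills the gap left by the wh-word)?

The wh-word "how" asks about the manner.
In the answer, "Ingrid", "the pamphlet" and "at dawn" are given — repeated from the question.
The constituent filling the manner gap is "in haste"; that is the focus and would carry nuclear stress.

in haste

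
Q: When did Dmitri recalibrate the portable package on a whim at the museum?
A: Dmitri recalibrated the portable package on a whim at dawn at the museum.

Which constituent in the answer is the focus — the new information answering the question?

at dawn

The wh-word "when" asks about the time.
In the answer, "Dmitri", "the portable package", "at the museum" and "on a whim" are given — repeated from the question.
The constituent filling the time gap is "at dawn"; that is the focus and would carry nuclear stress.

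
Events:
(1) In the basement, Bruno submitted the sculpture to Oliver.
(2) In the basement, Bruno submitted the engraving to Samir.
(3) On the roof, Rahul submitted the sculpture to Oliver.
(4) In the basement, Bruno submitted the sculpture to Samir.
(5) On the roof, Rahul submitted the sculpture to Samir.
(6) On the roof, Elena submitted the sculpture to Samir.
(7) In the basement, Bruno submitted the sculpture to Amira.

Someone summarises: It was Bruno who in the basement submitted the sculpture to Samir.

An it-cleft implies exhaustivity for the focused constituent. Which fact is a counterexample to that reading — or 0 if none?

The cleft puts "Bruno" in focus and presupposes the open proposition with the sculpture as thing and Samir as recipient and in the basement as setting.
Exhaustivity: Bruno is the only agent satisfying that background.
Every other fact differs from the presupposition on some backgrounded slot, so none challenges the exhaustivity.

0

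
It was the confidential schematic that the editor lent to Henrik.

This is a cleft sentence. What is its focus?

the confidential schematic

In an it-cleft "It was X that/who ...", the clefted constituent X is the focus; the that/who-clause expresses the presupposed open proposition.
Here the focus is "the confidential schematic". The backgrounded (presupposed) material includes "the editor" and "to Henrik".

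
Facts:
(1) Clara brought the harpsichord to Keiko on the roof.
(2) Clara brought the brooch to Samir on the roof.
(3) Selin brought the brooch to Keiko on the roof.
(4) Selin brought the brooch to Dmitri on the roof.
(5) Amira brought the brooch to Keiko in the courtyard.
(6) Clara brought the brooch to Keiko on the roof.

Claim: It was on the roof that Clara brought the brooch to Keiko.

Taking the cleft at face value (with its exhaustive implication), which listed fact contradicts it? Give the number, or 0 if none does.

Focus of the cleft: "on the roof" (the setting). Presupposed background: agent = Clara, thing = the brooch, recipient = Keiko.
Exhaustivity: on the roof is the only setting satisfying that background.
Every other fact differs from the presupposition on some backgrounded slot, so none challenges the exhaustivity.

0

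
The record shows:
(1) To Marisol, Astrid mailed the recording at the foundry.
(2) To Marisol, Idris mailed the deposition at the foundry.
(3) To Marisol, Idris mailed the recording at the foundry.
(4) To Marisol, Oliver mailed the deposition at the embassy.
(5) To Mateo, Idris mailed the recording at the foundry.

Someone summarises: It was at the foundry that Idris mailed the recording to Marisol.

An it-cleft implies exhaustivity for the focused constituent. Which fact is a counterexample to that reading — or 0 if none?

0

Focus of the cleft: "at the foundry" (the setting). Presupposed background: Idris as agent and the recording as thing and Marisol as recipient.
Exhaustivity: at the foundry is the only setting satisfying that background.
No listed fact matches the background with a different setting. Exhaustivity holds.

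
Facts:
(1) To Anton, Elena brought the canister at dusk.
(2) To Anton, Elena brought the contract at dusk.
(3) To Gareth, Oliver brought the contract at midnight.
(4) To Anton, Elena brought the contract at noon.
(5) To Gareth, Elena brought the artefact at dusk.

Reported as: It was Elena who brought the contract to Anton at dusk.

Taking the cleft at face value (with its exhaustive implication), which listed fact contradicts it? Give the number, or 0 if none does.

Focus of the cleft: "Elena" (the agent). Presupposed background: thing = the contract, recipient = Anton, setting = at dusk.
Exhaustivity: Elena is the only agent satisfying that background.
Every other fact differs from the presupposition on some backgrounded slot, so none challenges the exhaustivity.

0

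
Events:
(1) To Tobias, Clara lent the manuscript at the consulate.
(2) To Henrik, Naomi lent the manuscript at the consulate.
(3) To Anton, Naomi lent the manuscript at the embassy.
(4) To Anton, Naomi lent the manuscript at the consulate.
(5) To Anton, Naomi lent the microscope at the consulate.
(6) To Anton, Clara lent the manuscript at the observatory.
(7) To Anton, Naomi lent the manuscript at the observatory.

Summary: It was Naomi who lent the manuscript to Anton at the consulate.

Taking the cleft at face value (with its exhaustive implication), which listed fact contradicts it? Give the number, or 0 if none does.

The cleft puts "Naomi" in focus and presupposes the open proposition with the manuscript as thing and Anton as recipient and at the consulate as setting.
The exhaustive reading says no other agent fits that background.
Every other fact differs from the presupposition on some backgrounded slot, so none challenges the exhaustivity.

0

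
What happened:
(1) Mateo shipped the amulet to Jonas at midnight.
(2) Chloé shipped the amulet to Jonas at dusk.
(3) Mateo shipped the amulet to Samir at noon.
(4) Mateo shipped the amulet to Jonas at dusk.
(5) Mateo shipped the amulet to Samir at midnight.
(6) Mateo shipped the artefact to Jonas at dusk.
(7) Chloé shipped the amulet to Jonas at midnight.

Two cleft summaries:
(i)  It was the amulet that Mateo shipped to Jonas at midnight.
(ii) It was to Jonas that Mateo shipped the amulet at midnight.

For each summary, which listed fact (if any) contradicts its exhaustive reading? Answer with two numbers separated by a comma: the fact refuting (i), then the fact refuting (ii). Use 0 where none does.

0, 5

Summary (i) focuses "the amulet" (the thing); background Mateo as agent and Jonas as recipient and at midnight as setting. No fact matches that background with a different thing, so 0.
Summary (ii) focuses "Jonas" (the recipient); background Mateo as agent and the amulet as thing and at midnight as setting. Fact (5) matches that background with recipient = Samir — refutes (ii).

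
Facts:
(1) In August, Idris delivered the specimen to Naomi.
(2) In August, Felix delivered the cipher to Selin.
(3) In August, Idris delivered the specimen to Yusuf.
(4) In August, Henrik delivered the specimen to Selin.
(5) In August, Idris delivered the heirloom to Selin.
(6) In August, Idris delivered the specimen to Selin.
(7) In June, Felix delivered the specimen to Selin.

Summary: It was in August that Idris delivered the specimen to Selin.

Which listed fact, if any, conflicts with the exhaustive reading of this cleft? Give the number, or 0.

Focus of the cleft: "in August" (the setting). Presupposed background: same agent, thing, recipient (Idris / the specimen / Selin).
The exhaustive reading says no other setting fits that background.
No listed fact matches the background with a different setting. Exhaustivity holds.

0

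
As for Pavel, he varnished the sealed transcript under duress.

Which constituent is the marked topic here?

Pavel

The construction explicitly marks "Pavel" as what the sentence is about — the topic.
The remainder of the clause is the comment (what is said about the topic).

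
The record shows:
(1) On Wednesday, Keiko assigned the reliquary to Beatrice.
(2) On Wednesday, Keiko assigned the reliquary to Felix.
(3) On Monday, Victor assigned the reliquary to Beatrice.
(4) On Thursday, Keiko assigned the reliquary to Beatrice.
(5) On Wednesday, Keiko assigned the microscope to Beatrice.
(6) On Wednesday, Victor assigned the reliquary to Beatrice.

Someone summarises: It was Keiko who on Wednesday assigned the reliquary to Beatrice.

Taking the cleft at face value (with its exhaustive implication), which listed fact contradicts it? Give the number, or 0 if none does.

6

The cleft puts "Keiko" in focus and presupposes the open proposition with the reliquary as thing and Beatrice as recipient and on Wednesday as setting.
Exhaustivity: Keiko is the only agent satisfying that background.
Fact (6) shares the background but with agent = Victor; exhaustivity is violated.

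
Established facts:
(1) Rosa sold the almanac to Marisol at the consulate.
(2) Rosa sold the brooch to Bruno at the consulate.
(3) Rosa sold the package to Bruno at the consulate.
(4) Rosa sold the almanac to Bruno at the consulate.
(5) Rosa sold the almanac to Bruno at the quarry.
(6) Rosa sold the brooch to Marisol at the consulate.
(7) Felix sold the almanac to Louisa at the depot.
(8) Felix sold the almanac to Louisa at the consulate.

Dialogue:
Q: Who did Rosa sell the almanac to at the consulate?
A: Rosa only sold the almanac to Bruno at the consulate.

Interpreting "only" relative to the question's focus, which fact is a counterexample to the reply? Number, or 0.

The question "Who did ... to ...?" targets the recipient, so in the reply the focus falls on "Bruno".
"Only" then excludes alternative recipients while the background — agent = Rosa, thing = the almanac, setting = at the consulate — is held fixed.
Fact (1) keeps agent = Rosa, thing = the almanac, setting = at the consulate but has recipient = Marisol; that refutes the reply.
(Fact (2) would refute a reading with focus on the thing — but that is not what the question asks.)

1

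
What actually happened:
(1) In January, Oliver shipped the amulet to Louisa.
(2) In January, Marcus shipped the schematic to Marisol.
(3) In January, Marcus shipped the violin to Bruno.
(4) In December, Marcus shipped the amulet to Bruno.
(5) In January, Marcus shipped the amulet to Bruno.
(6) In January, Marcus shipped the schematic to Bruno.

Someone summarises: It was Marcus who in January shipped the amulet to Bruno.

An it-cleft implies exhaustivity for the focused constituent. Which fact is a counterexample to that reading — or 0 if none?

The cleft puts "Marcus" in focus and presupposes the open proposition with the amulet as thing and Bruno as recipient and in January as setting.
The exhaustive reading says no other agent fits that background.
Every other fact differs from the presupposition on some backgrounded slot, so none challenges the exhaustivity.

0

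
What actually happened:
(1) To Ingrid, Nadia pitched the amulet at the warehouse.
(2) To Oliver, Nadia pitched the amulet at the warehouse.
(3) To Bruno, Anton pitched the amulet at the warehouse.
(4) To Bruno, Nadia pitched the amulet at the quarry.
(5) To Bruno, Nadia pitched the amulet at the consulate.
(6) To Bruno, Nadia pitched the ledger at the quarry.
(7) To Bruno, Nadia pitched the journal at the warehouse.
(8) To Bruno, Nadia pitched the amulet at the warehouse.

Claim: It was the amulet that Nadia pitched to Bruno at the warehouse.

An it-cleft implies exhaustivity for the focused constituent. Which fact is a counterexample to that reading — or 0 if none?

The cleft puts "the amulet" in focus and presupposes the open proposition with same agent, recipient, setting (Nadia / Bruno / at the warehouse).
The exhaustive reading says no other thing fits that background.
Fact (7) shares the background but with thing = the journal; exhaustivity is violated.

7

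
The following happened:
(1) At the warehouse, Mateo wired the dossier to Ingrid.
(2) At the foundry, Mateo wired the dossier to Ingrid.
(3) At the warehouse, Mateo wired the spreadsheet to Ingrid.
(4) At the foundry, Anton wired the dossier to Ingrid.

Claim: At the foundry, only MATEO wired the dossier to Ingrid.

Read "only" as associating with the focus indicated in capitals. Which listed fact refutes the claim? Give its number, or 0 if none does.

4

The capitals mark "Mateo" as focus. So "only" rules out other agents, with the rest (same thing, recipient, setting (the dossier / Ingrid / at the foundry)) as background.
Fact (4) matches on same thing, recipient, setting (the dossier / Ingrid / at the foundry), but has agent = Anton instead. That refutes the claim.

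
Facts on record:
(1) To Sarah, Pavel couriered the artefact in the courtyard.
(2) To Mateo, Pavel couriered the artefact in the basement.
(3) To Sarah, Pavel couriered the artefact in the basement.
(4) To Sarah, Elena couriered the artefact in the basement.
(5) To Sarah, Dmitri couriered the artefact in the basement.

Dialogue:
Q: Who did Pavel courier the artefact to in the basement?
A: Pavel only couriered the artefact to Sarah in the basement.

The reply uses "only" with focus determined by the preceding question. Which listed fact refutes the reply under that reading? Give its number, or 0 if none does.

Answering "Who did ... to ...?" puts focus on the recipient — here, "Sarah".
So "only" ranges over recipients; the rest (agent = Pavel, thing = the artefact, setting = in the basement) is presupposed.
Fact (2) keeps agent = Pavel, thing = the artefact, setting = in the basement but has recipient = Mateo; that refutes the reply.
(Fact (1) would refute a reading with focus on the setting — but that is not what the question asks.)

2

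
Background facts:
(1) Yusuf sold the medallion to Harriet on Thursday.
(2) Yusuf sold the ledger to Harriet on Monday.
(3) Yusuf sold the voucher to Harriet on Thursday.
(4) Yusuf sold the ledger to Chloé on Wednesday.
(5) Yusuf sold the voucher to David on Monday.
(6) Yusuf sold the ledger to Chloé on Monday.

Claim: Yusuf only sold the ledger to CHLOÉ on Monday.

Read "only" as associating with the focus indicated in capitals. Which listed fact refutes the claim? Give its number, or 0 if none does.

2

Focus (in capitals) is "Chloé" — the recipient. "Only" excludes alternative recipients while holding fixed same agent, thing, setting (Yusuf / the ledger / on Monday).
Fact (2) matches on same agent, thing, setting (Yusuf / the ledger / on Monday), but has recipient = Harriet instead. That refutes the claim.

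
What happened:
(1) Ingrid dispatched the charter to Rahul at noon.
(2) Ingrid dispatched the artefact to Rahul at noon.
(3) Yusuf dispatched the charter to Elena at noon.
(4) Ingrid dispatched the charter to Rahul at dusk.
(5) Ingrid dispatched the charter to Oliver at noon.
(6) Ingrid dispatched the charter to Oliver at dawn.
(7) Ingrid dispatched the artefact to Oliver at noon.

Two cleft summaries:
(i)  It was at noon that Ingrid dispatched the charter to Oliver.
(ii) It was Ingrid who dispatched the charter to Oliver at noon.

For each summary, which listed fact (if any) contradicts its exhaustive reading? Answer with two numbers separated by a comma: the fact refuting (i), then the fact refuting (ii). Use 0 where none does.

6, 0

(i): focus "at noon". Looking for Ingrid as agent and the charter as thing and Oliver as recipient with some other setting — fact (6) has at dawn there. Refuted.
(ii): focus "Ingrid". No fact shares the charter as thing and Oliver as recipient and at noon as setting with a different agent. 0.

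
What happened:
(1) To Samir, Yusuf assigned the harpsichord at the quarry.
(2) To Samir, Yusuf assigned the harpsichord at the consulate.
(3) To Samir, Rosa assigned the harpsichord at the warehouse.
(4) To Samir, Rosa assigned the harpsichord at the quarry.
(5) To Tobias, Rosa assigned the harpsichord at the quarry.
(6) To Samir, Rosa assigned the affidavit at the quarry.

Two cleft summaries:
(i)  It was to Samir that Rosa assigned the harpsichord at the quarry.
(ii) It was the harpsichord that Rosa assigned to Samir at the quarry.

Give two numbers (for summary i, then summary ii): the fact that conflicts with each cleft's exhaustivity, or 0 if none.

(i): focus "Samir". Looking for same agent, thing, setting (Rosa / the harpsichord / at the quarry) with some other recipient — fact (5) has Tobias there. Refuted.
(ii): focus "the harpsichord". Looking for same agent, recipient, setting (Rosa / Samir / at the quarry) with some other thing — fact (6) has the affidavit there. Refuted.

5, 6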